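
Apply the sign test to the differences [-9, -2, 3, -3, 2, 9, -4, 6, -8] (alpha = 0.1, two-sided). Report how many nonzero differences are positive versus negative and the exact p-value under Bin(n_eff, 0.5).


Step 1: Discard zero differences. Original n = 9; n_eff = number of nonzero differences = 9.
Nonzero differences (with sign): -9, -2, +3, -3, +2, +9, -4, +6, -8
Step 2: Count signs: positive = 4, negative = 5.
Step 3: Under H0: P(positive) = 0.5, so the number of positives S ~ Bin(9, 0.5).
Step 4: Two-sided exact p-value = sum of Bin(9,0.5) probabilities at or below the observed probability = 1.000000.
Step 5: alpha = 0.1. fail to reject H0.

n_eff = 9, pos = 4, neg = 5, p = 1.000000, fail to reject H0.


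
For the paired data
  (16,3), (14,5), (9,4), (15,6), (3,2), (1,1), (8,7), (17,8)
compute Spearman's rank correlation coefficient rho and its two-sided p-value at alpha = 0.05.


Step 1: Rank x and y separately (midranks; no ties here).
rank(x): 16->7, 14->5, 9->4, 15->6, 3->2, 1->1, 8->3, 17->8
rank(y): 3->3, 5->5, 4->4, 6->6, 2->2, 1->1, 7->7, 8->8
Step 2: d_i = R_x(i) - R_y(i); compute d_i^2.
  (7-3)^2=16, (5-5)^2=0, (4-4)^2=0, (6-6)^2=0, (2-2)^2=0, (1-1)^2=0, (3-7)^2=16, (8-8)^2=0
sum(d^2) = 32.
Step 3: rho = 1 - 6*32 / (8*(8^2 - 1)) = 1 - 192/504 = 0.619048.
Step 4: Under H0, t = rho * sqrt((n-2)/(1-rho^2)) = 1.9308 ~ t(6).
Step 5: Two-sided p-value from the t-distribution with 6 df = 0.101733.
Step 6: alpha = 0.05. fail to reject H0.

rho = 0.6190, p = 0.101733, fail to reject H0 at alpha = 0.05.


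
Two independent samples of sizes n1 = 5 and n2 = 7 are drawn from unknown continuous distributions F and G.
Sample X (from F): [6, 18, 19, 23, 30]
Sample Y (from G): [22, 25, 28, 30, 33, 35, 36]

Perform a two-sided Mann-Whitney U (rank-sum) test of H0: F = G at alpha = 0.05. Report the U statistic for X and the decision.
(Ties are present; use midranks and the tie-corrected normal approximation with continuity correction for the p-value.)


Step 1: Combine and sort all 12 observations; assign midranks.
sorted (value, group): (6,X), (18,X), (19,X), (22,Y), (23,X), (25,Y), (28,Y), (30,X), (30,Y), (33,Y), (35,Y), (36,Y)
ranks: 6->1, 18->2, 19->3, 22->4, 23->5, 25->6, 28->7, 30->8.5, 30->8.5, 33->10, 35->11, 36->12
Step 2: Rank sum for X: R1 = 1 + 2 + 3 + 5 + 8.5 = 19.5.
Step 3: U_X = R1 - n1(n1+1)/2 = 19.5 - 5*6/2 = 19.5 - 15 = 4.5.
       U_Y = n1*n2 - U_X = 35 - 4.5 = 30.5.
Step 4: Ties are present, so use the tie-corrected normal approximation (with continuity correction) for the p-value.
Step 5: p-value = 0.041997; compare to alpha = 0.05. reject H0.

U_X = 4.5, p = 0.041997, reject H0 at alpha = 0.05.


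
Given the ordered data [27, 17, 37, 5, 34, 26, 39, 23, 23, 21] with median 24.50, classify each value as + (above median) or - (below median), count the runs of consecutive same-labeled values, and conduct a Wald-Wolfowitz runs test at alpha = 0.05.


Step 1: Compute median = 24.50; label A = above, B = below.
Labels in order: ABABAAABBB  (n_A = 5, n_B = 5)
Step 2: Count runs R = 6.
Step 3: Under H0 (random ordering), E[R] = 2*n_A*n_B/(n_A+n_B) + 1 = 2*5*5/10 + 1 = 6.0000.
        Var[R] = 2*n_A*n_B*(2*n_A*n_B - n_A - n_B) / ((n_A+n_B)^2 * (n_A+n_B-1)) = 2000/900 = 2.2222.
        SD[R] = 1.4907.
Step 4: R = E[R], so z = 0 with no continuity correction.
Step 5: Two-sided p-value via normal approximation = 2*(1 - Phi(|z|)) = 1.000000.
Step 6: alpha = 0.05. fail to reject H0.

R = 6, z = 0.0000, p = 1.000000, fail to reject H0.


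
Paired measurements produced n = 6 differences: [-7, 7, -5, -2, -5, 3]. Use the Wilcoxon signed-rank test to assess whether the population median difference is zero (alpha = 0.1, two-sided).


Step 1: Drop any zero differences (none here) and take |d_i|.
|d| = [7, 7, 5, 2, 5, 3]
Step 2: Midrank |d_i| (ties get averaged ranks).
ranks: |7|->5.5, |7|->5.5, |5|->3.5, |2|->1, |5|->3.5, |3|->2
Step 3: Attach original signs; sum ranks with positive sign and with negative sign.
W+ = 5.5 + 2 = 7.5
W- = 5.5 + 3.5 + 1 + 3.5 = 13.5
(Check: W+ + W- = 21 should equal n(n+1)/2 = 21.)
Step 4: Test statistic W = min(W+, W-) = 7.5.
Step 5: Ties in |d|, so use the tie-corrected normal approximation.
        E[W] = n(n+1)/4 = 6*7/4 = 10.5.
        Tie groups: |d|=5 (t=2), |d|=7 (t=2); sum(t^3 - t) = 12.
        Var[W] = n(n+1)(2n+1)/24 - sum(t^3-t)/48 = 546/24 - 12/48 = 22.5.
        z = (W - E[W]) / sqrt(Var[W]) = (7.5 - 10.5) / 4.7434 = -0.6325.
        Two-sided p = 2*Phi(z) = 0.527089.
Step 6: alpha = 0.1. fail to reject H0.

W+ = 7.5, W- = 13.5, W = min = 7.5, p = 0.527089, fail to reject H0.


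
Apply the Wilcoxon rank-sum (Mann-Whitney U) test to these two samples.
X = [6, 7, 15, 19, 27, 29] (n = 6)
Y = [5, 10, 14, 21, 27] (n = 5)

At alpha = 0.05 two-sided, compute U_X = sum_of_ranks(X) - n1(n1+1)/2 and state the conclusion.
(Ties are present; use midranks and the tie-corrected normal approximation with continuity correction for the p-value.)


Step 1: Combine and sort all 11 observations; assign midranks.
sorted (value, group): (5,Y), (6,X), (7,X), (10,Y), (14,Y), (15,X), (19,X), (21,Y), (27,X), (27,Y), (29,X)
ranks: 5->1, 6->2, 7->3, 10->4, 14->5, 15->6, 19->7, 21->8, 27->9.5, 27->9.5, 29->11
Step 2: Rank sum for X: R1 = 2 + 3 + 6 + 7 + 9.5 + 11 = 38.5.
Step 3: U_X = R1 - n1(n1+1)/2 = 38.5 - 6*7/2 = 38.5 - 21 = 17.5.
       U_Y = n1*n2 - U_X = 30 - 17.5 = 12.5.
Step 4: Ties are present, so use the tie-corrected normal approximation (with continuity correction) for the p-value.
Step 5: p-value = 0.714379; compare to alpha = 0.05. fail to reject H0.

U_X = 17.5, p = 0.714379, fail to reject H0 at alpha = 0.05.


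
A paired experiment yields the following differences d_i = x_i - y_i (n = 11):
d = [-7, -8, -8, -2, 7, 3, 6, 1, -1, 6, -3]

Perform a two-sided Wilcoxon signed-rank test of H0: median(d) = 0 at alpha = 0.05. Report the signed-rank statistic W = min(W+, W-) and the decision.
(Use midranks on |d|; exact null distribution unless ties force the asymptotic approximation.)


Step 1: Drop any zero differences (none here) and take |d_i|.
|d| = [7, 8, 8, 2, 7, 3, 6, 1, 1, 6, 3]
Step 2: Midrank |d_i| (ties get averaged ranks).
ranks: |7|->8.5, |8|->10.5, |8|->10.5, |2|->3, |7|->8.5, |3|->4.5, |6|->6.5, |1|->1.5, |1|->1.5, |6|->6.5, |3|->4.5
Step 3: Attach original signs; sum ranks with positive sign and with negative sign.
W+ = 8.5 + 4.5 + 6.5 + 1.5 + 6.5 = 27.5
W- = 8.5 + 10.5 + 10.5 + 3 + 1.5 + 4.5 = 38.5
(Check: W+ + W- = 66 should equal n(n+1)/2 = 66.)
Step 4: Test statistic W = min(W+, W-) = 27.5.
Step 5: Ties in |d|, so use the tie-corrected normal approximation.
        E[W] = n(n+1)/4 = 11*12/4 = 33.
        Tie groups: |d|=1 (t=2), |d|=3 (t=2), |d|=6 (t=2), |d|=7 (t=2), |d|=8 (t=2); sum(t^3 - t) = 30.
        Var[W] = n(n+1)(2n+1)/24 - sum(t^3-t)/48 = 3036/24 - 30/48 = 125.875.
        z = (W - E[W]) / sqrt(Var[W]) = (27.5 - 33) / 11.2194 = -0.4902.
        Two-sided p = 2*Phi(z) = 0.623977.
Step 6: alpha = 0.05. fail to reject H0.

W+ = 27.5, W- = 38.5, W = min = 27.5, p = 0.623977, fail to reject H0.


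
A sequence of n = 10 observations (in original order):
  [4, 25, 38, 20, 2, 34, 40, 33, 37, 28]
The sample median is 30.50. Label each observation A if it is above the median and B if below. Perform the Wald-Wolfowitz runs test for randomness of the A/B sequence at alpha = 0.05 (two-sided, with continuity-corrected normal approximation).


Step 1: Compute median = 30.50; label A = above, B = below.
Labels in order: BBABBAAAAB  (n_A = 5, n_B = 5)
Step 2: Count runs R = 5.
Step 3: Under H0 (random ordering), E[R] = 2*n_A*n_B/(n_A+n_B) + 1 = 2*5*5/10 + 1 = 6.0000.
        Var[R] = 2*n_A*n_B*(2*n_A*n_B - n_A - n_B) / ((n_A+n_B)^2 * (n_A+n_B-1)) = 2000/900 = 2.2222.
        SD[R] = 1.4907.
Step 4: Continuity-corrected z = (R + 0.5 - E[R]) / SD[R] = (5 + 0.5 - 6.0000) / 1.4907 = -0.3354.
Step 5: Two-sided p-value via normal approximation = 2*(1 - Phi(|z|)) = 0.737316.
Step 6: alpha = 0.05. fail to reject H0.

R = 5, z = -0.3354, p = 0.737316, fail to reject H0.


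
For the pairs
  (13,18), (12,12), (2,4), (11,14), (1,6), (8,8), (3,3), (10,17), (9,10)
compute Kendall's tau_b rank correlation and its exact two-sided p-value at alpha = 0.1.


Step 1: Enumerate the 36 unordered pairs (i,j) with i<j and classify each by sign(x_j-x_i) * sign(y_j-y_i).
  (1,2):dx=-1,dy=-6->C; (1,3):dx=-11,dy=-14->C; (1,4):dx=-2,dy=-4->C; (1,5):dx=-12,dy=-12->C
  (1,6):dx=-5,dy=-10->C; (1,7):dx=-10,dy=-15->C; (1,8):dx=-3,dy=-1->C; (1,9):dx=-4,dy=-8->C
  (2,3):dx=-10,dy=-8->C; (2,4):dx=-1,dy=+2->D; (2,5):dx=-11,dy=-6->C; (2,6):dx=-4,dy=-4->C
  (2,7):dx=-9,dy=-9->C; (2,8):dx=-2,dy=+5->D; (2,9):dx=-3,dy=-2->C; (3,4):dx=+9,dy=+10->C
  (3,5):dx=-1,dy=+2->D; (3,6):dx=+6,dy=+4->C; (3,7):dx=+1,dy=-1->D; (3,8):dx=+8,dy=+13->C
  (3,9):dx=+7,dy=+6->C; (4,5):dx=-10,dy=-8->C; (4,6):dx=-3,dy=-6->C; (4,7):dx=-8,dy=-11->C
  (4,8):dx=-1,dy=+3->D; (4,9):dx=-2,dy=-4->C; (5,6):dx=+7,dy=+2->C; (5,7):dx=+2,dy=-3->D
  (5,8):dx=+9,dy=+11->C; (5,9):dx=+8,dy=+4->C; (6,7):dx=-5,dy=-5->C; (6,8):dx=+2,dy=+9->C
  (6,9):dx=+1,dy=+2->C; (7,8):dx=+7,dy=+14->C; (7,9):dx=+6,dy=+7->C; (8,9):dx=-1,dy=-7->C
Step 2: C = 30, D = 6, total pairs = 36.
Step 3: tau = (C - D)/(n(n-1)/2) = (30 - 6)/36 = 0.666667.
Step 4: Exact two-sided p-value (enumerate n! = 362880 permutations of y under H0): p = 0.012665.
Step 5: alpha = 0.1. reject H0.

tau_b = 0.6667 (C=30, D=6), p = 0.012665, reject H0.


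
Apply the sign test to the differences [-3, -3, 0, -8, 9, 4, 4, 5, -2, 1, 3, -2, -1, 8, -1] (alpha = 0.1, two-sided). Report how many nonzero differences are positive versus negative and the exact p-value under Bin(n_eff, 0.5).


Step 1: Discard zero differences. Original n = 15; n_eff = number of nonzero differences = 14.
Nonzero differences (with sign): -3, -3, -8, +9, +4, +4, +5, -2, +1, +3, -2, -1, +8, -1
Step 2: Count signs: positive = 7, negative = 7.
Step 3: Under H0: P(positive) = 0.5, so the number of positives S ~ Bin(14, 0.5).
Step 4: Two-sided exact p-value = sum of Bin(14,0.5) probabilities at or below the observed probability = 1.000000.
Step 5: alpha = 0.1. fail to reject H0.

n_eff = 14, pos = 7, neg = 7, p = 1.000000, fail to reject H0.


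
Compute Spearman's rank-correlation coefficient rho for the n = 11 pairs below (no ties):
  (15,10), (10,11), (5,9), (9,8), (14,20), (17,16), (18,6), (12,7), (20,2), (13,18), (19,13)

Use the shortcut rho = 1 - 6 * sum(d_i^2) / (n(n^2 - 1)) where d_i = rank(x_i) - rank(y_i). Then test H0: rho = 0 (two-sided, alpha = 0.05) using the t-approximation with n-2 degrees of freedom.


Step 1: Rank x and y separately (midranks; no ties here).
rank(x): 15->7, 10->3, 5->1, 9->2, 14->6, 17->8, 18->9, 12->4, 20->11, 13->5, 19->10
rank(y): 10->6, 11->7, 9->5, 8->4, 20->11, 16->9, 6->2, 7->3, 2->1, 18->10, 13->8
Step 2: d_i = R_x(i) - R_y(i); compute d_i^2.
  (7-6)^2=1, (3-7)^2=16, (1-5)^2=16, (2-4)^2=4, (6-11)^2=25, (8-9)^2=1, (9-2)^2=49, (4-3)^2=1, (11-1)^2=100, (5-10)^2=25, (10-8)^2=4
sum(d^2) = 242.
Step 3: rho = 1 - 6*242 / (11*(11^2 - 1)) = 1 - 1452/1320 = -0.100000.
Step 4: Under H0, t = rho * sqrt((n-2)/(1-rho^2)) = -0.3015 ~ t(9).
Step 5: Two-sided p-value from the t-distribution with 9 df = 0.769875.
Step 6: alpha = 0.05. fail to reject H0.

rho = -0.1000, p = 0.769875, fail to reject H0 at alpha = 0.05.


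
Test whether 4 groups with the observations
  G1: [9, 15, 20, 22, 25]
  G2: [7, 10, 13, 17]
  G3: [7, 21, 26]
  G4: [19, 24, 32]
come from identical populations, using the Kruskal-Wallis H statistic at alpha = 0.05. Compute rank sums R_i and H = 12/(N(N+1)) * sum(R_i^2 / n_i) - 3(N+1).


Step 1: Combine all N = 15 observations and assign midranks.
sorted (value, group, rank): (7,G2,1.5), (7,G3,1.5), (9,G1,3), (10,G2,4), (13,G2,5), (15,G1,6), (17,G2,7), (19,G4,8), (20,G1,9), (21,G3,10), (22,G1,11), (24,G4,12), (25,G1,13), (26,G3,14), (32,G4,15)
Step 2: Sum ranks within each group.
R_1 = 42 (n_1 = 5)
R_2 = 17.5 (n_2 = 4)
R_3 = 25.5 (n_3 = 3)
R_4 = 35 (n_4 = 3)
Step 3: H = 12/(N(N+1)) * sum(R_i^2/n_i) - 3(N+1)
     = 12/(15*16) * (42^2/5 + 17.5^2/4 + 25.5^2/3 + 35^2/3) - 3*16
     = 0.050000 * 1054.45 - 48
     = 4.722292.
Step 4: Ties present; correction factor C = 1 - 6/(15^3 - 15) = 0.998214. Corrected H = 4.722292 / 0.998214 = 4.730739.
Step 5: Under H0, H ~ chi^2(3); p-value = 0.192609.
Step 6: alpha = 0.05. fail to reject H0.

H = 4.7307, df = 3, p = 0.192609, fail to reject H0.


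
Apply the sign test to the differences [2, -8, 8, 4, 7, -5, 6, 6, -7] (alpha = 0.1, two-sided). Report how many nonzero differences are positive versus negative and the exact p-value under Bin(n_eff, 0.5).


Step 1: Discard zero differences. Original n = 9; n_eff = number of nonzero differences = 9.
Nonzero differences (with sign): +2, -8, +8, +4, +7, -5, +6, +6, -7
Step 2: Count signs: positive = 6, negative = 3.
Step 3: Under H0: P(positive) = 0.5, so the number of positives S ~ Bin(9, 0.5).
Step 4: Two-sided exact p-value = sum of Bin(9,0.5) probabilities at or below the observed probability = 0.507812.
Step 5: alpha = 0.1. fail to reject H0.

n_eff = 9, pos = 6, neg = 3, p = 0.507812, fail to reject H0.


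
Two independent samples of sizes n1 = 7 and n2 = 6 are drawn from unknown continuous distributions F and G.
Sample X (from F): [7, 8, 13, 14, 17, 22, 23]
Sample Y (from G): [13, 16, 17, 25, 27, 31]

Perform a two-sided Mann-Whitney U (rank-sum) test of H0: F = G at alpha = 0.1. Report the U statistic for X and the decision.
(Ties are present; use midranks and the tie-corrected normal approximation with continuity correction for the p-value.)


Step 1: Combine and sort all 13 observations; assign midranks.
sorted (value, group): (7,X), (8,X), (13,X), (13,Y), (14,X), (16,Y), (17,X), (17,Y), (22,X), (23,X), (25,Y), (27,Y), (31,Y)
ranks: 7->1, 8->2, 13->3.5, 13->3.5, 14->5, 16->6, 17->7.5, 17->7.5, 22->9, 23->10, 25->11, 27->12, 31->13
Step 2: Rank sum for X: R1 = 1 + 2 + 3.5 + 5 + 7.5 + 9 + 10 = 38.
Step 3: U_X = R1 - n1(n1+1)/2 = 38 - 7*8/2 = 38 - 28 = 10.
       U_Y = n1*n2 - U_X = 42 - 10 = 32.
Step 4: Ties are present, so use the tie-corrected normal approximation (with continuity correction) for the p-value.
Step 5: p-value = 0.132546; compare to alpha = 0.1. fail to reject H0.

U_X = 10, p = 0.132546, fail to reject H0 at alpha = 0.1.


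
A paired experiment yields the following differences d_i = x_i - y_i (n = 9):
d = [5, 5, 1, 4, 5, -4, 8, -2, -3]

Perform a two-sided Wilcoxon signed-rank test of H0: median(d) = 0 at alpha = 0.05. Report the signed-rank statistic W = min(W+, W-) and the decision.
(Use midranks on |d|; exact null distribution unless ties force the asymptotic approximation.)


Step 1: Drop any zero differences (none here) and take |d_i|.
|d| = [5, 5, 1, 4, 5, 4, 8, 2, 3]
Step 2: Midrank |d_i| (ties get averaged ranks).
ranks: |5|->7, |5|->7, |1|->1, |4|->4.5, |5|->7, |4|->4.5, |8|->9, |2|->2, |3|->3
Step 3: Attach original signs; sum ranks with positive sign and with negative sign.
W+ = 7 + 7 + 1 + 4.5 + 7 + 9 = 35.5
W- = 4.5 + 2 + 3 = 9.5
(Check: W+ + W- = 45 should equal n(n+1)/2 = 45.)
Step 4: Test statistic W = min(W+, W-) = 9.5.
Step 5: Ties in |d|, so use the tie-corrected normal approximation.
        E[W] = n(n+1)/4 = 9*10/4 = 22.5.
        Tie groups: |d|=4 (t=2), |d|=5 (t=3); sum(t^3 - t) = 30.
        Var[W] = n(n+1)(2n+1)/24 - sum(t^3-t)/48 = 1710/24 - 30/48 = 70.625.
        z = (W - E[W]) / sqrt(Var[W]) = (9.5 - 22.5) / 8.4039 = -1.5469.
        Two-sided p = 2*Phi(z) = 0.121886.
Step 6: alpha = 0.05. fail to reject H0.

W+ = 35.5, W- = 9.5, W = min = 9.5, p = 0.121886, fail to reject H0.


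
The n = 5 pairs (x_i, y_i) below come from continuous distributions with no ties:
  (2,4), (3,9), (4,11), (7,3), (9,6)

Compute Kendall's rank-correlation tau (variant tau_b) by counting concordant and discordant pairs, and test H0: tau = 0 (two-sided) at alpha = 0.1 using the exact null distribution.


Step 1: Enumerate the 10 unordered pairs (i,j) with i<j and classify each by sign(x_j-x_i) * sign(y_j-y_i).
  (1,2):dx=+1,dy=+5->C; (1,3):dx=+2,dy=+7->C; (1,4):dx=+5,dy=-1->D; (1,5):dx=+7,dy=+2->C
  (2,3):dx=+1,dy=+2->C; (2,4):dx=+4,dy=-6->D; (2,5):dx=+6,dy=-3->D; (3,4):dx=+3,dy=-8->D
  (3,5):dx=+5,dy=-5->D; (4,5):dx=+2,dy=+3->C
Step 2: C = 5, D = 5, total pairs = 10.
Step 3: tau = (C - D)/(n(n-1)/2) = (5 - 5)/10 = 0.000000.
Step 4: Exact two-sided p-value (enumerate n! = 120 permutations of y under H0): p = 1.000000.
Step 5: alpha = 0.1. fail to reject H0.

tau_b = 0.0000 (C=5, D=5), p = 1.000000, fail to reject H0.


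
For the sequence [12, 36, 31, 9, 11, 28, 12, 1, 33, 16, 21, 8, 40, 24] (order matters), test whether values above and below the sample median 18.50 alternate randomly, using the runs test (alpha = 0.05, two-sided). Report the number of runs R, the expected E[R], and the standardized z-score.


Step 1: Compute median = 18.50; label A = above, B = below.
Labels in order: BAABBABBABABAA  (n_A = 7, n_B = 7)
Step 2: Count runs R = 10.
Step 3: Under H0 (random ordering), E[R] = 2*n_A*n_B/(n_A+n_B) + 1 = 2*7*7/14 + 1 = 8.0000.
        Var[R] = 2*n_A*n_B*(2*n_A*n_B - n_A - n_B) / ((n_A+n_B)^2 * (n_A+n_B-1)) = 8232/2548 = 3.2308.
        SD[R] = 1.7974.
Step 4: Continuity-corrected z = (R - 0.5 - E[R]) / SD[R] = (10 - 0.5 - 8.0000) / 1.7974 = 0.8345.
Step 5: Two-sided p-value via normal approximation = 2*(1 - Phi(|z|)) = 0.403986.
Step 6: alpha = 0.05. fail to reject H0.

R = 10, z = 0.8345, p = 0.403986, fail to reject H0.


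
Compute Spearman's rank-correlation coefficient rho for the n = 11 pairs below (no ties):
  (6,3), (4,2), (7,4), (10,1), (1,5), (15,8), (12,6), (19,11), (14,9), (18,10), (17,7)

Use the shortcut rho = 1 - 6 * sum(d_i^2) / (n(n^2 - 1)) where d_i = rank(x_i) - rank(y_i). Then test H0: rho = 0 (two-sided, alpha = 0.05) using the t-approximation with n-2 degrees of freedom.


Step 1: Rank x and y separately (midranks; no ties here).
rank(x): 6->3, 4->2, 7->4, 10->5, 1->1, 15->8, 12->6, 19->11, 14->7, 18->10, 17->9
rank(y): 3->3, 2->2, 4->4, 1->1, 5->5, 8->8, 6->6, 11->11, 9->9, 10->10, 7->7
Step 2: d_i = R_x(i) - R_y(i); compute d_i^2.
  (3-3)^2=0, (2-2)^2=0, (4-4)^2=0, (5-1)^2=16, (1-5)^2=16, (8-8)^2=0, (6-6)^2=0, (11-11)^2=0, (7-9)^2=4, (10-10)^2=0, (9-7)^2=4
sum(d^2) = 40.
Step 3: rho = 1 - 6*40 / (11*(11^2 - 1)) = 1 - 240/1320 = 0.818182.
Step 4: Under H0, t = rho * sqrt((n-2)/(1-rho^2)) = 4.2691 ~ t(9).
Step 5: Two-sided p-value from the t-distribution with 9 df = 0.002083.
Step 6: alpha = 0.05. reject H0.

rho = 0.8182, p = 0.002083, reject H0 at alpha = 0.05.


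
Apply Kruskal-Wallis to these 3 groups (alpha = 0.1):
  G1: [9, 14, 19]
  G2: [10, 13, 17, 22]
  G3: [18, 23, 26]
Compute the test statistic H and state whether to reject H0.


Step 1: Combine all N = 10 observations and assign midranks.
sorted (value, group, rank): (9,G1,1), (10,G2,2), (13,G2,3), (14,G1,4), (17,G2,5), (18,G3,6), (19,G1,7), (22,G2,8), (23,G3,9), (26,G3,10)
Step 2: Sum ranks within each group.
R_1 = 12 (n_1 = 3)
R_2 = 18 (n_2 = 4)
R_3 = 25 (n_3 = 3)
Step 3: H = 12/(N(N+1)) * sum(R_i^2/n_i) - 3(N+1)
     = 12/(10*11) * (12^2/3 + 18^2/4 + 25^2/3) - 3*11
     = 0.109091 * 337.333 - 33
     = 3.800000.
Step 4: No ties, so H is used without correction.
Step 5: Under H0, H ~ chi^2(2); p-value = 0.149569.
Step 6: alpha = 0.1. fail to reject H0.

H = 3.8000, df = 2, p = 0.149569, fail to reject H0.


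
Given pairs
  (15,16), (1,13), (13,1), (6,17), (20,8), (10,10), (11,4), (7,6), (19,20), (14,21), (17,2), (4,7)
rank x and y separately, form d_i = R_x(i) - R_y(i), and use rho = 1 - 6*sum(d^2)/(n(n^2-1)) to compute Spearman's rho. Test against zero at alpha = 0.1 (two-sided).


Step 1: Rank x and y separately (midranks; no ties here).
rank(x): 15->9, 1->1, 13->7, 6->3, 20->12, 10->5, 11->6, 7->4, 19->11, 14->8, 17->10, 4->2
rank(y): 16->9, 13->8, 1->1, 17->10, 8->6, 10->7, 4->3, 6->4, 20->11, 21->12, 2->2, 7->5
Step 2: d_i = R_x(i) - R_y(i); compute d_i^2.
  (9-9)^2=0, (1-8)^2=49, (7-1)^2=36, (3-10)^2=49, (12-6)^2=36, (5-7)^2=4, (6-3)^2=9, (4-4)^2=0, (11-11)^2=0, (8-12)^2=16, (10-2)^2=64, (2-5)^2=9
sum(d^2) = 272.
Step 3: rho = 1 - 6*272 / (12*(12^2 - 1)) = 1 - 1632/1716 = 0.048951.
Step 4: Under H0, t = rho * sqrt((n-2)/(1-rho^2)) = 0.1550 ~ t(10).
Step 5: Two-sided p-value from the t-distribution with 10 df = 0.879919.
Step 6: alpha = 0.1. fail to reject H0.

rho = 0.0490, p = 0.879919, fail to reject H0 at alpha = 0.1.


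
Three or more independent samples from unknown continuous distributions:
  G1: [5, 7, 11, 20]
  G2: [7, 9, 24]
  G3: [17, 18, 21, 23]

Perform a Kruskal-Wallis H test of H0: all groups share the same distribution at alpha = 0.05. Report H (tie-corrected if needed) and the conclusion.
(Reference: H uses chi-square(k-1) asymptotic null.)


Step 1: Combine all N = 11 observations and assign midranks.
sorted (value, group, rank): (5,G1,1), (7,G1,2.5), (7,G2,2.5), (9,G2,4), (11,G1,5), (17,G3,6), (18,G3,7), (20,G1,8), (21,G3,9), (23,G3,10), (24,G2,11)
Step 2: Sum ranks within each group.
R_1 = 16.5 (n_1 = 4)
R_2 = 17.5 (n_2 = 3)
R_3 = 32 (n_3 = 4)
Step 3: H = 12/(N(N+1)) * sum(R_i^2/n_i) - 3(N+1)
     = 12/(11*12) * (16.5^2/4 + 17.5^2/3 + 32^2/4) - 3*12
     = 0.090909 * 426.146 - 36
     = 2.740530.
Step 4: Ties present; correction factor C = 1 - 6/(11^3 - 11) = 0.995455. Corrected H = 2.740530 / 0.995455 = 2.753044.
Step 5: Under H0, H ~ chi^2(2); p-value = 0.252455.
Step 6: alpha = 0.05. fail to reject H0.

H = 2.7530, df = 2, p = 0.252455, fail to reject H0.


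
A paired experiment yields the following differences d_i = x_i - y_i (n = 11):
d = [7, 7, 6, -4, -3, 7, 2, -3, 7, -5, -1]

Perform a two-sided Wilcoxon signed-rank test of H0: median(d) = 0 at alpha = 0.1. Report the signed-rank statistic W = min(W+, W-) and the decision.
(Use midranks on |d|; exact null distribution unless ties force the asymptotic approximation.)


Step 1: Drop any zero differences (none here) and take |d_i|.
|d| = [7, 7, 6, 4, 3, 7, 2, 3, 7, 5, 1]
Step 2: Midrank |d_i| (ties get averaged ranks).
ranks: |7|->9.5, |7|->9.5, |6|->7, |4|->5, |3|->3.5, |7|->9.5, |2|->2, |3|->3.5, |7|->9.5, |5|->6, |1|->1
Step 3: Attach original signs; sum ranks with positive sign and with negative sign.
W+ = 9.5 + 9.5 + 7 + 9.5 + 2 + 9.5 = 47
W- = 5 + 3.5 + 3.5 + 6 + 1 = 19
(Check: W+ + W- = 66 should equal n(n+1)/2 = 66.)
Step 4: Test statistic W = min(W+, W-) = 19.
Step 5: Ties in |d|, so use the tie-corrected normal approximation.
        E[W] = n(n+1)/4 = 11*12/4 = 33.
        Tie groups: |d|=3 (t=2), |d|=7 (t=4); sum(t^3 - t) = 66.
        Var[W] = n(n+1)(2n+1)/24 - sum(t^3-t)/48 = 3036/24 - 66/48 = 125.125.
        z = (W - E[W]) / sqrt(Var[W]) = (19 - 33) / 11.1859 = -1.2516.
        Two-sided p = 2*Phi(z) = 0.210726.
Step 6: alpha = 0.1. fail to reject H0.

W+ = 47, W- = 19, W = min = 19, p = 0.210726, fail to reject H0.


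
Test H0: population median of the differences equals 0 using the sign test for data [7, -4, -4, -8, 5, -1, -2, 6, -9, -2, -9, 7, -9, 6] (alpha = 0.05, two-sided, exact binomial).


Step 1: Discard zero differences. Original n = 14; n_eff = number of nonzero differences = 14.
Nonzero differences (with sign): +7, -4, -4, -8, +5, -1, -2, +6, -9, -2, -9, +7, -9, +6
Step 2: Count signs: positive = 5, negative = 9.
Step 3: Under H0: P(positive) = 0.5, so the number of positives S ~ Bin(14, 0.5).
Step 4: Two-sided exact p-value = sum of Bin(14,0.5) probabilities at or below the observed probability = 0.423950.
Step 5: alpha = 0.05. fail to reject H0.

n_eff = 14, pos = 5, neg = 9, p = 0.423950, fail to reject H0.


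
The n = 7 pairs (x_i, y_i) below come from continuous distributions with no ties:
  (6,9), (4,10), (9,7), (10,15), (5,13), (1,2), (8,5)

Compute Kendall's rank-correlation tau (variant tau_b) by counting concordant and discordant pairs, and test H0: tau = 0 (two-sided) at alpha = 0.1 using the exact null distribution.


Step 1: Enumerate the 21 unordered pairs (i,j) with i<j and classify each by sign(x_j-x_i) * sign(y_j-y_i).
  (1,2):dx=-2,dy=+1->D; (1,3):dx=+3,dy=-2->D; (1,4):dx=+4,dy=+6->C; (1,5):dx=-1,dy=+4->D
  (1,6):dx=-5,dy=-7->C; (1,7):dx=+2,dy=-4->D; (2,3):dx=+5,dy=-3->D; (2,4):dx=+6,dy=+5->C
  (2,5):dx=+1,dy=+3->C; (2,6):dx=-3,dy=-8->C; (2,7):dx=+4,dy=-5->D; (3,4):dx=+1,dy=+8->C
  (3,5):dx=-4,dy=+6->D; (3,6):dx=-8,dy=-5->C; (3,7):dx=-1,dy=-2->C; (4,5):dx=-5,dy=-2->C
  (4,6):dx=-9,dy=-13->C; (4,7):dx=-2,dy=-10->C; (5,6):dx=-4,dy=-11->C; (5,7):dx=+3,dy=-8->D
  (6,7):dx=+7,dy=+3->C
Step 2: C = 13, D = 8, total pairs = 21.
Step 3: tau = (C - D)/(n(n-1)/2) = (13 - 8)/21 = 0.238095.
Step 4: Exact two-sided p-value (enumerate n! = 5040 permutations of y under H0): p = 0.561905.
Step 5: alpha = 0.1. fail to reject H0.

tau_b = 0.2381 (C=13, D=8), p = 0.561905, fail to reject H0.


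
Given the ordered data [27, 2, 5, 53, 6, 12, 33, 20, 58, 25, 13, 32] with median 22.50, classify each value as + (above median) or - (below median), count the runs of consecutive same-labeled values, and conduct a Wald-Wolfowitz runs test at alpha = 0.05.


Step 1: Compute median = 22.50; label A = above, B = below.
Labels in order: ABBABBABAABA  (n_A = 6, n_B = 6)
Step 2: Count runs R = 9.
Step 3: Under H0 (random ordering), E[R] = 2*n_A*n_B/(n_A+n_B) + 1 = 2*6*6/12 + 1 = 7.0000.
        Var[R] = 2*n_A*n_B*(2*n_A*n_B - n_A - n_B) / ((n_A+n_B)^2 * (n_A+n_B-1)) = 4320/1584 = 2.7273.
        SD[R] = 1.6514.
Step 4: Continuity-corrected z = (R - 0.5 - E[R]) / SD[R] = (9 - 0.5 - 7.0000) / 1.6514 = 0.9083.
Step 5: Two-sided p-value via normal approximation = 2*(1 - Phi(|z|)) = 0.363722.
Step 6: alpha = 0.05. fail to reject H0.

R = 9, z = 0.9083, p = 0.363722, fail to reject H0.


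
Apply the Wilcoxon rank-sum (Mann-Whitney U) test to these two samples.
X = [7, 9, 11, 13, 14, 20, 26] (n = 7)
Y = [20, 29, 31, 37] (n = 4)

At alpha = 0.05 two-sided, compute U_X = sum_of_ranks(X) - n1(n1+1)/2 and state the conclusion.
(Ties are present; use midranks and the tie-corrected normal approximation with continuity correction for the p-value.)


Step 1: Combine and sort all 11 observations; assign midranks.
sorted (value, group): (7,X), (9,X), (11,X), (13,X), (14,X), (20,X), (20,Y), (26,X), (29,Y), (31,Y), (37,Y)
ranks: 7->1, 9->2, 11->3, 13->4, 14->5, 20->6.5, 20->6.5, 26->8, 29->9, 31->10, 37->11
Step 2: Rank sum for X: R1 = 1 + 2 + 3 + 4 + 5 + 6.5 + 8 = 29.5.
Step 3: U_X = R1 - n1(n1+1)/2 = 29.5 - 7*8/2 = 29.5 - 28 = 1.5.
       U_Y = n1*n2 - U_X = 28 - 1.5 = 26.5.
Step 4: Ties are present, so use the tie-corrected normal approximation (with continuity correction) for the p-value.
Step 5: p-value = 0.023029; compare to alpha = 0.05. reject H0.

U_X = 1.5, p = 0.023029, reject H0 at alpha = 0.05.


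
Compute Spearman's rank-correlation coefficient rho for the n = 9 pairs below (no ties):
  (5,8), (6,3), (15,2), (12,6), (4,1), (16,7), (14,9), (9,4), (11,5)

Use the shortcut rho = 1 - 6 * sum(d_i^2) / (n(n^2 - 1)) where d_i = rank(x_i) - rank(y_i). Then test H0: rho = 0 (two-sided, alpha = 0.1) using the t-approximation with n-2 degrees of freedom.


Step 1: Rank x and y separately (midranks; no ties here).
rank(x): 5->2, 6->3, 15->8, 12->6, 4->1, 16->9, 14->7, 9->4, 11->5
rank(y): 8->8, 3->3, 2->2, 6->6, 1->1, 7->7, 9->9, 4->4, 5->5
Step 2: d_i = R_x(i) - R_y(i); compute d_i^2.
  (2-8)^2=36, (3-3)^2=0, (8-2)^2=36, (6-6)^2=0, (1-1)^2=0, (9-7)^2=4, (7-9)^2=4, (4-4)^2=0, (5-5)^2=0
sum(d^2) = 80.
Step 3: rho = 1 - 6*80 / (9*(9^2 - 1)) = 1 - 480/720 = 0.333333.
Step 4: Under H0, t = rho * sqrt((n-2)/(1-rho^2)) = 0.9354 ~ t(7).
Step 5: Two-sided p-value from the t-distribution with 7 df = 0.380713.
Step 6: alpha = 0.1. fail to reject H0.

rho = 0.3333, p = 0.380713, fail to reject H0 at alpha = 0.1.


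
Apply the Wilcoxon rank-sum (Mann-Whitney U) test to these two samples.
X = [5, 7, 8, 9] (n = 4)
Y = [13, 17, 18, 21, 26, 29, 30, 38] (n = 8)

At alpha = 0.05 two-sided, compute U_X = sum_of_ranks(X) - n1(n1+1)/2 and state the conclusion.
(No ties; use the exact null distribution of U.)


Step 1: Combine and sort all 12 observations; assign midranks.
sorted (value, group): (5,X), (7,X), (8,X), (9,X), (13,Y), (17,Y), (18,Y), (21,Y), (26,Y), (29,Y), (30,Y), (38,Y)
ranks: 5->1, 7->2, 8->3, 9->4, 13->5, 17->6, 18->7, 21->8, 26->9, 29->10, 30->11, 38->12
Step 2: Rank sum for X: R1 = 1 + 2 + 3 + 4 = 10.
Step 3: U_X = R1 - n1(n1+1)/2 = 10 - 4*5/2 = 10 - 10 = 0.
       U_Y = n1*n2 - U_X = 32 - 0 = 32.
Step 4: No ties, so the exact null distribution of U (based on enumerating the C(12,4) = 495 equally likely rank assignments) gives the two-sided p-value.
Step 5: p-value = 0.004040; compare to alpha = 0.05. reject H0.

U_X = 0, p = 0.004040, reject H0 at alpha = 0.05.


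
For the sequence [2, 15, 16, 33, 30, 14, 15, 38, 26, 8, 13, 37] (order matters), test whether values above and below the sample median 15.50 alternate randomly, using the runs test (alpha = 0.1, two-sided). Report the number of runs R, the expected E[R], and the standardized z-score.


Step 1: Compute median = 15.50; label A = above, B = below.
Labels in order: BBAAABBAABBA  (n_A = 6, n_B = 6)
Step 2: Count runs R = 6.
Step 3: Under H0 (random ordering), E[R] = 2*n_A*n_B/(n_A+n_B) + 1 = 2*6*6/12 + 1 = 7.0000.
        Var[R] = 2*n_A*n_B*(2*n_A*n_B - n_A - n_B) / ((n_A+n_B)^2 * (n_A+n_B-1)) = 4320/1584 = 2.7273.
        SD[R] = 1.6514.
Step 4: Continuity-corrected z = (R + 0.5 - E[R]) / SD[R] = (6 + 0.5 - 7.0000) / 1.6514 = -0.3028.
Step 5: Two-sided p-value via normal approximation = 2*(1 - Phi(|z|)) = 0.762069.
Step 6: alpha = 0.1. fail to reject H0.

R = 6, z = -0.3028, p = 0.762069, fail to reject H0.


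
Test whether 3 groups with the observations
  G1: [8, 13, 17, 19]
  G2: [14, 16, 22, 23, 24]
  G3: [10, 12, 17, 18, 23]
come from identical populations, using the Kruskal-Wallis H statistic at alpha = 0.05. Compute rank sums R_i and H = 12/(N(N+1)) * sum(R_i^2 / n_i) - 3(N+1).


Step 1: Combine all N = 14 observations and assign midranks.
sorted (value, group, rank): (8,G1,1), (10,G3,2), (12,G3,3), (13,G1,4), (14,G2,5), (16,G2,6), (17,G1,7.5), (17,G3,7.5), (18,G3,9), (19,G1,10), (22,G2,11), (23,G2,12.5), (23,G3,12.5), (24,G2,14)
Step 2: Sum ranks within each group.
R_1 = 22.5 (n_1 = 4)
R_2 = 48.5 (n_2 = 5)
R_3 = 34 (n_3 = 5)
Step 3: H = 12/(N(N+1)) * sum(R_i^2/n_i) - 3(N+1)
     = 12/(14*15) * (22.5^2/4 + 48.5^2/5 + 34^2/5) - 3*15
     = 0.057143 * 828.212 - 45
     = 2.326429.
Step 4: Ties present; correction factor C = 1 - 12/(14^3 - 14) = 0.995604. Corrected H = 2.326429 / 0.995604 = 2.336700.
Step 5: Under H0, H ~ chi^2(2); p-value = 0.310880.
Step 6: alpha = 0.05. fail to reject H0.

H = 2.3367, df = 2, p = 0.310880, fail to reject H0.


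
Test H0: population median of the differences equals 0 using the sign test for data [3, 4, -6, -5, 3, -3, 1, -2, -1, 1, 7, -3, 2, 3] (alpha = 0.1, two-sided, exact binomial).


Step 1: Discard zero differences. Original n = 14; n_eff = number of nonzero differences = 14.
Nonzero differences (with sign): +3, +4, -6, -5, +3, -3, +1, -2, -1, +1, +7, -3, +2, +3
Step 2: Count signs: positive = 8, negative = 6.
Step 3: Under H0: P(positive) = 0.5, so the number of positives S ~ Bin(14, 0.5).
Step 4: Two-sided exact p-value = sum of Bin(14,0.5) probabilities at or below the observed probability = 0.790527.
Step 5: alpha = 0.1. fail to reject H0.

n_eff = 14, pos = 8, neg = 6, p = 0.790527, fail to reject H0.


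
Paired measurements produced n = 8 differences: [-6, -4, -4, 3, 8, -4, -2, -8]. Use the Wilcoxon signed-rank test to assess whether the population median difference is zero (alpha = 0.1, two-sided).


Step 1: Drop any zero differences (none here) and take |d_i|.
|d| = [6, 4, 4, 3, 8, 4, 2, 8]
Step 2: Midrank |d_i| (ties get averaged ranks).
ranks: |6|->6, |4|->4, |4|->4, |3|->2, |8|->7.5, |4|->4, |2|->1, |8|->7.5
Step 3: Attach original signs; sum ranks with positive sign and with negative sign.
W+ = 2 + 7.5 = 9.5
W- = 6 + 4 + 4 + 4 + 1 + 7.5 = 26.5
(Check: W+ + W- = 36 should equal n(n+1)/2 = 36.)
Step 4: Test statistic W = min(W+, W-) = 9.5.
Step 5: Ties in |d|, so use the tie-corrected normal approximation.
        E[W] = n(n+1)/4 = 8*9/4 = 18.
        Tie groups: |d|=4 (t=3), |d|=8 (t=2); sum(t^3 - t) = 30.
        Var[W] = n(n+1)(2n+1)/24 - sum(t^3-t)/48 = 1224/24 - 30/48 = 50.375.
        z = (W - E[W]) / sqrt(Var[W]) = (9.5 - 18) / 7.0975 = -1.1976.
        Two-sided p = 2*Phi(z) = 0.231073.
Step 6: alpha = 0.1. fail to reject H0.

W+ = 9.5, W- = 26.5, W = min = 9.5, p = 0.231073, fail to reject H0.


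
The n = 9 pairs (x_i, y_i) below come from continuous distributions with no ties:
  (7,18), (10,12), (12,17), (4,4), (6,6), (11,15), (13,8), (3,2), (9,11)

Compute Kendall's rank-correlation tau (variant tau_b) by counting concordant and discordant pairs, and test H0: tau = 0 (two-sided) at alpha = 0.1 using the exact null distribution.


Step 1: Enumerate the 36 unordered pairs (i,j) with i<j and classify each by sign(x_j-x_i) * sign(y_j-y_i).
  (1,2):dx=+3,dy=-6->D; (1,3):dx=+5,dy=-1->D; (1,4):dx=-3,dy=-14->C; (1,5):dx=-1,dy=-12->C
  (1,6):dx=+4,dy=-3->D; (1,7):dx=+6,dy=-10->D; (1,8):dx=-4,dy=-16->C; (1,9):dx=+2,dy=-7->D
  (2,3):dx=+2,dy=+5->C; (2,4):dx=-6,dy=-8->C; (2,5):dx=-4,dy=-6->C; (2,6):dx=+1,dy=+3->C
  (2,7):dx=+3,dy=-4->D; (2,8):dx=-7,dy=-10->C; (2,9):dx=-1,dy=-1->C; (3,4):dx=-8,dy=-13->C
  (3,5):dx=-6,dy=-11->C; (3,6):dx=-1,dy=-2->C; (3,7):dx=+1,dy=-9->D; (3,8):dx=-9,dy=-15->C
  (3,9):dx=-3,dy=-6->C; (4,5):dx=+2,dy=+2->C; (4,6):dx=+7,dy=+11->C; (4,7):dx=+9,dy=+4->C
  (4,8):dx=-1,dy=-2->C; (4,9):dx=+5,dy=+7->C; (5,6):dx=+5,dy=+9->C; (5,7):dx=+7,dy=+2->C
  (5,8):dx=-3,dy=-4->C; (5,9):dx=+3,dy=+5->C; (6,7):dx=+2,dy=-7->D; (6,8):dx=-8,dy=-13->C
  (6,9):dx=-2,dy=-4->C; (7,8):dx=-10,dy=-6->C; (7,9):dx=-4,dy=+3->D; (8,9):dx=+6,dy=+9->C
Step 2: C = 27, D = 9, total pairs = 36.
Step 3: tau = (C - D)/(n(n-1)/2) = (27 - 9)/36 = 0.500000.
Step 4: Exact two-sided p-value (enumerate n! = 362880 permutations of y under H0): p = 0.075176.
Step 5: alpha = 0.1. reject H0.

tau_b = 0.5000 (C=27, D=9), p = 0.075176, reject H0.


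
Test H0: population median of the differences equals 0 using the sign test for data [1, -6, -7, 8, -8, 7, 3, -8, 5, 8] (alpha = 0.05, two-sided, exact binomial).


Step 1: Discard zero differences. Original n = 10; n_eff = number of nonzero differences = 10.
Nonzero differences (with sign): +1, -6, -7, +8, -8, +7, +3, -8, +5, +8
Step 2: Count signs: positive = 6, negative = 4.
Step 3: Under H0: P(positive) = 0.5, so the number of positives S ~ Bin(10, 0.5).
Step 4: Two-sided exact p-value = sum of Bin(10,0.5) probabilities at or below the observed probability = 0.753906.
Step 5: alpha = 0.05. fail to reject H0.

n_eff = 10, pos = 6, neg = 4, p = 0.753906, fail to reject H0.


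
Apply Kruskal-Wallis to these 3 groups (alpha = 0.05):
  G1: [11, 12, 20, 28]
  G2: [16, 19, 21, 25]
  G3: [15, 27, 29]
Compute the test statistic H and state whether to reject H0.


Step 1: Combine all N = 11 observations and assign midranks.
sorted (value, group, rank): (11,G1,1), (12,G1,2), (15,G3,3), (16,G2,4), (19,G2,5), (20,G1,6), (21,G2,7), (25,G2,8), (27,G3,9), (28,G1,10), (29,G3,11)
Step 2: Sum ranks within each group.
R_1 = 19 (n_1 = 4)
R_2 = 24 (n_2 = 4)
R_3 = 23 (n_3 = 3)
Step 3: H = 12/(N(N+1)) * sum(R_i^2/n_i) - 3(N+1)
     = 12/(11*12) * (19^2/4 + 24^2/4 + 23^2/3) - 3*12
     = 0.090909 * 410.583 - 36
     = 1.325758.
Step 4: No ties, so H is used without correction.
Step 5: Under H0, H ~ chi^2(2); p-value = 0.515366.
Step 6: alpha = 0.05. fail to reject H0.

H = 1.3258, df = 2, p = 0.515366, fail to reject H0.


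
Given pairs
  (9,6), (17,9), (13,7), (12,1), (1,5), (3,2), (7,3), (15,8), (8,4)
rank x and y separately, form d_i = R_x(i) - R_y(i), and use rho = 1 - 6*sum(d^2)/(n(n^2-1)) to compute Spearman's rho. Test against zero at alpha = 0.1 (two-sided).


Step 1: Rank x and y separately (midranks; no ties here).
rank(x): 9->5, 17->9, 13->7, 12->6, 1->1, 3->2, 7->3, 15->8, 8->4
rank(y): 6->6, 9->9, 7->7, 1->1, 5->5, 2->2, 3->3, 8->8, 4->4
Step 2: d_i = R_x(i) - R_y(i); compute d_i^2.
  (5-6)^2=1, (9-9)^2=0, (7-7)^2=0, (6-1)^2=25, (1-5)^2=16, (2-2)^2=0, (3-3)^2=0, (8-8)^2=0, (4-4)^2=0
sum(d^2) = 42.
Step 3: rho = 1 - 6*42 / (9*(9^2 - 1)) = 1 - 252/720 = 0.650000.
Step 4: Under H0, t = rho * sqrt((n-2)/(1-rho^2)) = 2.2630 ~ t(7).
Step 5: Two-sided p-value from the t-distribution with 7 df = 0.058073.
Step 6: alpha = 0.1. reject H0.

rho = 0.6500, p = 0.058073, reject H0 at alpha = 0.1.


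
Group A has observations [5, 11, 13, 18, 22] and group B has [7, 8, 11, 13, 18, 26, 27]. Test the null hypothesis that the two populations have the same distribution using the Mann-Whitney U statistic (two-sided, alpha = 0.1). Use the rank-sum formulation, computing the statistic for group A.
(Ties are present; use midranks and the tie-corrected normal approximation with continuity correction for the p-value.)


Step 1: Combine and sort all 12 observations; assign midranks.
sorted (value, group): (5,X), (7,Y), (8,Y), (11,X), (11,Y), (13,X), (13,Y), (18,X), (18,Y), (22,X), (26,Y), (27,Y)
ranks: 5->1, 7->2, 8->3, 11->4.5, 11->4.5, 13->6.5, 13->6.5, 18->8.5, 18->8.5, 22->10, 26->11, 27->12
Step 2: Rank sum for X: R1 = 1 + 4.5 + 6.5 + 8.5 + 10 = 30.5.
Step 3: U_X = R1 - n1(n1+1)/2 = 30.5 - 5*6/2 = 30.5 - 15 = 15.5.
       U_Y = n1*n2 - U_X = 35 - 15.5 = 19.5.
Step 4: Ties are present, so use the tie-corrected normal approximation (with continuity correction) for the p-value.
Step 5: p-value = 0.806544; compare to alpha = 0.1. fail to reject H0.

U_X = 15.5, p = 0.806544, fail to reject H0 at alpha = 0.1.


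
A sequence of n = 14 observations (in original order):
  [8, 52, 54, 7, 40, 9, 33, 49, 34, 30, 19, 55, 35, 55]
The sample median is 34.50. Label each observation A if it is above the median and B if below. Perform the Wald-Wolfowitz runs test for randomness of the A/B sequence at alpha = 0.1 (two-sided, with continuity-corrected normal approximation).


Step 1: Compute median = 34.50; label A = above, B = below.
Labels in order: BAABABBABBBAAA  (n_A = 7, n_B = 7)
Step 2: Count runs R = 8.
Step 3: Under H0 (random ordering), E[R] = 2*n_A*n_B/(n_A+n_B) + 1 = 2*7*7/14 + 1 = 8.0000.
        Var[R] = 2*n_A*n_B*(2*n_A*n_B - n_A - n_B) / ((n_A+n_B)^2 * (n_A+n_B-1)) = 8232/2548 = 3.2308.
        SD[R] = 1.7974.
Step 4: R = E[R], so z = 0 with no continuity correction.
Step 5: Two-sided p-value via normal approximation = 2*(1 - Phi(|z|)) = 1.000000.
Step 6: alpha = 0.1. fail to reject H0.

R = 8, z = 0.0000, p = 1.000000, fail to reject H0.


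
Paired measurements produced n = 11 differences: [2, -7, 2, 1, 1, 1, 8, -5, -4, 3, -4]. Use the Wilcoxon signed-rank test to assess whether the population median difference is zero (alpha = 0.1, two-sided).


Step 1: Drop any zero differences (none here) and take |d_i|.
|d| = [2, 7, 2, 1, 1, 1, 8, 5, 4, 3, 4]
Step 2: Midrank |d_i| (ties get averaged ranks).
ranks: |2|->4.5, |7|->10, |2|->4.5, |1|->2, |1|->2, |1|->2, |8|->11, |5|->9, |4|->7.5, |3|->6, |4|->7.5
Step 3: Attach original signs; sum ranks with positive sign and with negative sign.
W+ = 4.5 + 4.5 + 2 + 2 + 2 + 11 + 6 = 32
W- = 10 + 9 + 7.5 + 7.5 = 34
(Check: W+ + W- = 66 should equal n(n+1)/2 = 66.)
Step 4: Test statistic W = min(W+, W-) = 32.
Step 5: Ties in |d|, so use the tie-corrected normal approximation.
        E[W] = n(n+1)/4 = 11*12/4 = 33.
        Tie groups: |d|=1 (t=3), |d|=2 (t=2), |d|=4 (t=2); sum(t^3 - t) = 36.
        Var[W] = n(n+1)(2n+1)/24 - sum(t^3-t)/48 = 3036/24 - 36/48 = 125.75.
        z = (W - E[W]) / sqrt(Var[W]) = (32 - 33) / 11.2138 = -0.0892.
        Two-sided p = 2*Phi(z) = 0.928942.
Step 6: alpha = 0.1. fail to reject H0.

W+ = 32, W- = 34, W = min = 32, p = 0.928942, fail to reject H0.


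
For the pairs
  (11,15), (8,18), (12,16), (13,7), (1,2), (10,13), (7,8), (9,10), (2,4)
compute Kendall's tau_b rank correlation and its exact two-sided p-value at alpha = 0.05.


Step 1: Enumerate the 36 unordered pairs (i,j) with i<j and classify each by sign(x_j-x_i) * sign(y_j-y_i).
  (1,2):dx=-3,dy=+3->D; (1,3):dx=+1,dy=+1->C; (1,4):dx=+2,dy=-8->D; (1,5):dx=-10,dy=-13->C
  (1,6):dx=-1,dy=-2->C; (1,7):dx=-4,dy=-7->C; (1,8):dx=-2,dy=-5->C; (1,9):dx=-9,dy=-11->C
  (2,3):dx=+4,dy=-2->D; (2,4):dx=+5,dy=-11->D; (2,5):dx=-7,dy=-16->C; (2,6):dx=+2,dy=-5->D
  (2,7):dx=-1,dy=-10->C; (2,8):dx=+1,dy=-8->D; (2,9):dx=-6,dy=-14->C; (3,4):dx=+1,dy=-9->D
  (3,5):dx=-11,dy=-14->C; (3,6):dx=-2,dy=-3->C; (3,7):dx=-5,dy=-8->C; (3,8):dx=-3,dy=-6->C
  (3,9):dx=-10,dy=-12->C; (4,5):dx=-12,dy=-5->C; (4,6):dx=-3,dy=+6->D; (4,7):dx=-6,dy=+1->D
  (4,8):dx=-4,dy=+3->D; (4,9):dx=-11,dy=-3->C; (5,6):dx=+9,dy=+11->C; (5,7):dx=+6,dy=+6->C
  (5,8):dx=+8,dy=+8->C; (5,9):dx=+1,dy=+2->C; (6,7):dx=-3,dy=-5->C; (6,8):dx=-1,dy=-3->C
  (6,9):dx=-8,dy=-9->C; (7,8):dx=+2,dy=+2->C; (7,9):dx=-5,dy=-4->C; (8,9):dx=-7,dy=-6->C
Step 2: C = 26, D = 10, total pairs = 36.
Step 3: tau = (C - D)/(n(n-1)/2) = (26 - 10)/36 = 0.444444.
Step 4: Exact two-sided p-value (enumerate n! = 362880 permutations of y under H0): p = 0.119439.
Step 5: alpha = 0.05. fail to reject H0.

tau_b = 0.4444 (C=26, D=10), p = 0.119439, fail to reject H0.
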